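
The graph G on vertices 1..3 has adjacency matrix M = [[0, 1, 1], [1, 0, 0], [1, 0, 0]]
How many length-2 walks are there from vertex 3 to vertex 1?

The number of length-2 walks from vertex 3 to vertex 1 is entry (3,1) of M², where M is the adjacency matrix.
M² = [[2, 0, 0], [0, 1, 1], [0, 1, 1]]

0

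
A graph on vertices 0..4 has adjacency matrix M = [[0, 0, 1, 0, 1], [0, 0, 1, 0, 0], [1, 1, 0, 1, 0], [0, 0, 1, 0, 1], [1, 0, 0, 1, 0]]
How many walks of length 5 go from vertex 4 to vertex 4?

The number of length-5 walks from vertex 4 to vertex 4 is entry (4,4) of M⁵, where M is the adjacency matrix.
M² = [[2, 1, 0, 2, 0], [1, 1, 0, 1, 0], [0, 0, 3, 0, 2], [2, 1, 0, 2, 0], [0, 0, 2, 0, 2]]
M³ = [[0, 0, 5, 0, 4], [0, 0, 3, 0, 2], [5, 3, 0, 5, 0], [0, 0, 5, 0, 4], [4, 2, 0, 4, 0]]
M⁴ = [[9, 5, 0, 9, 0], [5, 3, 0, 5, 0], [0, 0, 13, 0, 10], [9, 5, 0, 9, 0], [0, 0, 10, 0, 8]]
M⁵ = [[0, 0, 23, 0, 18], [0, 0, 13, 0, 10], [23, 13, 0, 23, 0], [0, 0, 23, 0, 18], [18, 10, 0, 18, 0]]

0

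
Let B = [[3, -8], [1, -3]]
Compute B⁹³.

[[3, -8], [1, -3]]

B² = I (check: tr B = 0 and det B = -1), so B⁹³ = B since 93 is odd.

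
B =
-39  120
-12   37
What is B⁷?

[[-21879, 65640], [-6564, 19693]]

tr B = -2 and det B = -3, so the characteristic polynomial is λ² − (-2)λ + (-3) with roots -3 and 1.
Eigenvectors give P = [[10, 3], [3, 1]] with P⁻¹ = [[1, -3], [-3, 10]], and B = P·diag(-3, 1)·P⁻¹.
Then B⁷ = P·diag(-2187, 1)·P⁻¹ = [[-21870, 3], [-6561, 1]] · [[1, -3], [-3, 10]] = [[-21879, 65640], [-6564, 19693]].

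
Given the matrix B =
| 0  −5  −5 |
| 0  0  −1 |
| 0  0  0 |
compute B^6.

B is strictly triangular, hence nilpotent: B^3 = 0, so B^6 = 0.

[[0, 0, 0], [0, 0, 0], [0, 0, 0]]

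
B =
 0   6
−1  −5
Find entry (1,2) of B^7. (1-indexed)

tr B = −5 and det B = 6, so the characteristic polynomial is λ² − (−5)λ + (6) with roots −3 and −2.
Eigenvectors give P = [[−2, 3], [1, −1]] with P⁻¹ = [[1, 3], [1, 2]], and B = P·diag(−3, −2)·P⁻¹.
Then B^7 = P·diag(−2187, −128)·P⁻¹ = [[4374, −384], [−2187, 128]] · [[1, 3], [1, 2]] = [[3990, 12354], [−2059, −6305]].

12354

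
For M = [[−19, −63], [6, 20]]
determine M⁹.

tr M = 1 and det M = −2, so the characteristic polynomial is λ² − (1)λ + (−2) with roots 2 and −1.
Eigenvectors give P = [[3, 7], [−1, −2]] with P⁻¹ = [[−2, −7], [1, 3]], and M = P·diag(2, −1)·P⁻¹.
Then M⁹ = P·diag(512, −1)·P⁻¹ = [[1536, −7], [−512, 2]] · [[−2, −7], [1, 3]] = [[−3079, −10773], [1026, 3590]].

[[−3079, −10773], [1026, 3590]]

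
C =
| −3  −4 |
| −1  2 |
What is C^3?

[[−43, −44], [−11, 12]]

C^2 = [[13, 4], [1, 8]]
C^3 = [[−43, −44], [−11, 12]]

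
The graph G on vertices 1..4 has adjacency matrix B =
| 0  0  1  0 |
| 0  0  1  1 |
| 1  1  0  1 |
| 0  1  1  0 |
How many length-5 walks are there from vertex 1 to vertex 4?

The number of length-5 walks from vertex 1 to vertex 4 is entry (1,4) of B⁵, where B is the adjacency matrix.
B² = [[1, 1, 0, 1], [1, 2, 1, 1], [0, 1, 3, 1], [1, 1, 1, 2]]
B³ = [[0, 1, 3, 1], [1, 2, 4, 3], [3, 4, 2, 4], [1, 3, 4, 2]]
B⁴ = [[3, 4, 2, 4], [4, 7, 6, 6], [2, 6, 11, 6], [4, 6, 6, 7]]
B⁵ = [[2, 6, 11, 6], [6, 12, 17, 13], [11, 17, 14, 17], [6, 13, 17, 12]]

6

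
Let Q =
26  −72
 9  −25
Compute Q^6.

[[568, −1512], [189, −503]]

tr Q = 1 and det Q = −2, so the characteristic polynomial is λ² − (1)λ + (−2) with roots 2 and −1.
Eigenvectors give P = [[−3, −8], [−1, −3]] with P⁻¹ = [[−3, 8], [1, −3]], and Q = P·diag(2, −1)·P⁻¹.
Then Q^6 = P·diag(64, 1)·P⁻¹ = [[−192, −8], [−64, −3]] · [[−3, 8], [1, −3]] = [[568, −1512], [189, −503]].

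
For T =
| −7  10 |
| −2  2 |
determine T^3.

tr T = −5 and det T = 6, so the characteristic polynomial is λ² − (−5)λ + (6) with roots −2 and −3.
Eigenvectors give P = [[2, 5], [1, 2]] with P⁻¹ = [[−2, 5], [1, −2]], and T = P·diag(−2, −3)·P⁻¹.
Then T^3 = P·diag(−8, −27)·P⁻¹ = [[−16, −135], [−8, −54]] · [[−2, 5], [1, −2]] = [[−103, 190], [−38, 68]].

[[−103, 190], [−38, 68]]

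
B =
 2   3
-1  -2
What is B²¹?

B² = I (check: tr B = 0 and det B = -1), so B²¹ = B since 21 is odd.

[[2, 3], [-1, -2]]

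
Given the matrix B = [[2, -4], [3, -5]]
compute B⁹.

tr B = -3 and det B = 2, so the characteristic polynomial is λ² − (-3)λ + (2) with roots -2 and -1.
Eigenvectors give P = [[1, 4], [1, 3]] with P⁻¹ = [[-3, 4], [1, -1]], and B = P·diag(-2, -1)·P⁻¹.
Then B⁹ = P·diag(-512, -1)·P⁻¹ = [[-512, -4], [-512, -3]] · [[-3, 4], [1, -1]] = [[1532, -2044], [1533, -2045]].

[[1532, -2044], [1533, -2045]]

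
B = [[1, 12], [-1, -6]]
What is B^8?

[[-18659, -75660], [6305, 25476]]

tr B = -5 and det B = 6, so the characteristic polynomial is λ² − (-5)λ + (6) with roots -3 and -2.
Eigenvectors give P = [[-3, 4], [1, -1]] with P⁻¹ = [[1, 4], [1, 3]], and B = P·diag(-3, -2)·P⁻¹.
Then B^8 = P·diag(6561, 256)·P⁻¹ = [[-19683, 1024], [6561, -256]] · [[1, 4], [1, 3]] = [[-18659, -75660], [6305, 25476]].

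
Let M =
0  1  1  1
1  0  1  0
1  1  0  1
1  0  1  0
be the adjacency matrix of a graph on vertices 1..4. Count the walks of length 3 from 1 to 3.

The number of length-3 walks from vertex 1 to vertex 3 is entry (1,3) of M³, where M is the adjacency matrix.
M² = [[3, 1, 2, 1], [1, 2, 1, 2], [2, 1, 3, 1], [1, 2, 1, 2]]
M³ = [[4, 5, 5, 5], [5, 2, 5, 2], [5, 5, 4, 5], [5, 2, 5, 2]]

5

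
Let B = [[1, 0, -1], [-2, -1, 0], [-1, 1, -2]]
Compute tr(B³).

-5

B² = [[2, -1, 1], [0, 1, 2], [-1, -3, 5]]
B³ = [[3, 2, -4], [-4, 1, -4], [0, 8, -9]]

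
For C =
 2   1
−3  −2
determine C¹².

C² = I (check: tr C = 0 and det C = −1), so C¹² = I since 12 is even.

[[1, 0], [0, 1]]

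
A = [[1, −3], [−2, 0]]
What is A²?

[[7, −3], [−2, 6]]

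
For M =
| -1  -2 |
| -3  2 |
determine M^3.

[[-1, -18], [-27, 26]]

M^2 = [[7, -2], [-3, 10]]
M^3 = [[-1, -18], [-27, 26]]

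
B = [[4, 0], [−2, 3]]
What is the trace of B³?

B² = [[16, 0], [−14, 9]]
B³ = [[64, 0], [−74, 27]]

91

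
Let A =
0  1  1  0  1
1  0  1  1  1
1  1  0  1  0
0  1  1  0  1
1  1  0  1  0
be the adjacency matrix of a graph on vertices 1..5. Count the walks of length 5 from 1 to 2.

The number of length-5 walks from vertex 1 to vertex 2 is entry (1,2) of A^5, where A is the adjacency matrix.
A^2 = [[3, 2, 1, 3, 1], [2, 4, 2, 2, 2], [1, 2, 3, 1, 3], [3, 2, 1, 3, 1], [1, 2, 3, 1, 3]]
A^3 = [[4, 8, 8, 4, 8], [8, 8, 8, 8, 8], [8, 8, 4, 8, 4], [4, 8, 8, 4, 8], [8, 8, 4, 8, 4]]
A^4 = [[24, 24, 16, 24, 16], [24, 32, 24, 24, 24], [16, 24, 24, 16, 24], [24, 24, 16, 24, 16], [16, 24, 24, 16, 24]]
A^5 = [[56, 80, 72, 56, 72], [80, 96, 80, 80, 80], [72, 80, 56, 72, 56], [56, 80, 72, 56, 72], [72, 80, 56, 72, 56]]

80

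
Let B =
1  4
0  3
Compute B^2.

[[1, 16], [0, 9]]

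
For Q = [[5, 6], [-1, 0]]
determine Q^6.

[[2059, 3990], [-665, -1266]]

tr Q = 5 and det Q = 6, so the characteristic polynomial is λ² − (5)λ + (6) with roots 3 and 2.
Eigenvectors give P = [[3, -2], [-1, 1]] with P⁻¹ = [[1, 2], [1, 3]], and Q = P·diag(3, 2)·P⁻¹.
Then Q^6 = P·diag(729, 64)·P⁻¹ = [[2187, -128], [-729, 64]] · [[1, 2], [1, 3]] = [[2059, 3990], [-665, -1266]].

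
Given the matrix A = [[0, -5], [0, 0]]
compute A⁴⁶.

A is strictly triangular, hence nilpotent: A² = 0, so A⁴⁶ = 0.

[[0, 0], [0, 0]]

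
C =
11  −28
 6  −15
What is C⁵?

tr C = −4 and det C = 3, so the characteristic polynomial is λ² − (−4)λ + (3) with roots −3 and −1.
Eigenvectors give P = [[2, 7], [1, 3]] with P⁻¹ = [[−3, 7], [1, −2]], and C = P·diag(−3, −1)·P⁻¹.
Then C⁵ = P·diag(−243, −1)·P⁻¹ = [[−486, −7], [−243, −3]] · [[−3, 7], [1, −2]] = [[1451, −3388], [726, −1695]].

[[1451, −3388], [726, −1695]]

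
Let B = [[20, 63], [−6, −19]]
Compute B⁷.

[[902, 2709], [−258, −775]]

tr B = 1 and det B = −2, so the characteristic polynomial is λ² − (1)λ + (−2) with roots −1 and 2.
Eigenvectors give P = [[−3, 7], [1, −2]] with P⁻¹ = [[2, 7], [1, 3]], and B = P·diag(−1, 2)·P⁻¹.
Then B⁷ = P·diag(−1, 128)·P⁻¹ = [[3, 896], [−1, −256]] · [[2, 7], [1, 3]] = [[902, 2709], [−258, −775]].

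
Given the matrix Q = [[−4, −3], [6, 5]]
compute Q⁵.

[[−34, −33], [66, 65]]

tr Q = 1 and det Q = −2, so the characteristic polynomial is λ² − (1)λ + (−2) with roots −1 and 2.
Eigenvectors give P = [[−1, −1], [1, 2]] with P⁻¹ = [[−2, −1], [1, 1]], and Q = P·diag(−1, 2)·P⁻¹.
Then Q⁵ = P·diag(−1, 32)·P⁻¹ = [[1, −32], [−1, 64]] · [[−2, −1], [1, 1]] = [[−34, −33], [66, 65]].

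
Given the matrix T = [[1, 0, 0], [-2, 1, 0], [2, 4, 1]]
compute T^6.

[[1, 0, 0], [-12, 1, 0], [-108, 24, 1]]

T = I + N where N = [[0, 0, 0], [-2, 0, 0], [2, 4, 0]] is strictly lower-triangular, so N^3 = 0.
(I + N)^6 = I + 6·N + 15·N^2 = [[1, 0, 0], [-12, 1, 0], [-108, 24, 1]].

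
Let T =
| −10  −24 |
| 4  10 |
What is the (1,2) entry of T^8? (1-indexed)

tr T = 0 and det T = −4, so the characteristic polynomial is λ² − (0)λ + (−4) with roots −2 and 2.
Eigenvectors give P = [[3, −2], [−1, 1]] with P⁻¹ = [[1, 2], [1, 3]], and T = P·diag(−2, 2)·P⁻¹.
Then T^8 = P·diag(256, 256)·P⁻¹ = [[768, −512], [−256, 256]] · [[1, 2], [1, 3]] = [[256, 0], [0, 256]].

0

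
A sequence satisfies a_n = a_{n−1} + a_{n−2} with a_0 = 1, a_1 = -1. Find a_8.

With companion matrix B = [[1, 1], [1, 0]], [a_n, a_{n−1}]ᵀ = B·[a_{n−1}, a_{n−2}]ᵀ, so [a_8, a_7]ᵀ = B⁷·[a_1, a_0]ᵀ.
B⁷ = [[21, 13], [13, 8]], giving [a_8, a_7]ᵀ = [[-8], [-5]].

-8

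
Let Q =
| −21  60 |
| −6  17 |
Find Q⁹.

tr Q = −4 and det Q = 3, so the characteristic polynomial is λ² − (−4)λ + (3) with roots −1 and −3.
Eigenvectors give P = [[3, 10], [1, 3]] with P⁻¹ = [[−3, 10], [1, −3]], and Q = P·diag(−1, −3)·P⁻¹.
Then Q⁹ = P·diag(−1, −19683)·P⁻¹ = [[−3, −196830], [−1, −59049]] · [[−3, 10], [1, −3]] = [[−196821, 590460], [−59046, 177137]].

[[−196821, 590460], [−59046, 177137]]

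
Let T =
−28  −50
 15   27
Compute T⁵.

tr T = −1 and det T = −6, so the characteristic polynomial is λ² − (−1)λ + (−6) with roots −3 and 2.
Eigenvectors give P = [[−2, −5], [1, 3]] with P⁻¹ = [[−3, −5], [1, 2]], and T = P·diag(−3, 2)·P⁻¹.
Then T⁵ = P·diag(−243, 32)·P⁻¹ = [[486, −160], [−243, 96]] · [[−3, −5], [1, 2]] = [[−1618, −2750], [825, 1407]].

[[−1618, −2750], [825, 1407]]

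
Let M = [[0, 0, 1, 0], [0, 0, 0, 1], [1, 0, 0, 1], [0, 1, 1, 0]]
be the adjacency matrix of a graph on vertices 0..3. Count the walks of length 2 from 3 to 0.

1

The number of length-2 walks from vertex 3 to vertex 0 is entry (3,0) of M^2, where M is the adjacency matrix.
M^2 = [[1, 0, 0, 1], [0, 1, 1, 0], [0, 1, 2, 0], [1, 0, 0, 2]]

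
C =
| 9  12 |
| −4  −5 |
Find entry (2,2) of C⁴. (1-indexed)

−239

tr C = 4 and det C = 3, so the characteristic polynomial is λ² − (4)λ + (3) with roots 3 and 1.
Eigenvectors give P = [[−2, −3], [1, 2]] with P⁻¹ = [[−2, −3], [1, 2]], and C = P·diag(3, 1)·P⁻¹.
Then C⁴ = P·diag(81, 1)·P⁻¹ = [[−162, −3], [81, 2]] · [[−2, −3], [1, 2]] = [[321, 480], [−160, −239]].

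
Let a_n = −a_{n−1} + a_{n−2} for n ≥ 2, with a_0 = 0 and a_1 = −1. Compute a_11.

−89

With companion matrix A = [[−1, 1], [1, 0]], [a_n, a_{n−1}]ᵀ = A·[a_{n−1}, a_{n−2}]ᵀ, so [a_11, a_10]ᵀ = A^10·[a_1, a_0]ᵀ.
A^10 = [[89, −55], [−55, 34]], giving [a_11, a_10]ᵀ = [[−89], [55]].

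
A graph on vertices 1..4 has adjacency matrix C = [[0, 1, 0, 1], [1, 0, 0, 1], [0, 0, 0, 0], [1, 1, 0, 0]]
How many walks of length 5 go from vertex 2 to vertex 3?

0

The number of length-5 walks from vertex 2 to vertex 3 is entry (2,3) of C⁵, where C is the adjacency matrix.
C² = [[2, 1, 0, 1], [1, 2, 0, 1], [0, 0, 0, 0], [1, 1, 0, 2]]
C³ = [[2, 3, 0, 3], [3, 2, 0, 3], [0, 0, 0, 0], [3, 3, 0, 2]]
C⁴ = [[6, 5, 0, 5], [5, 6, 0, 5], [0, 0, 0, 0], [5, 5, 0, 6]]
C⁵ = [[10, 11, 0, 11], [11, 10, 0, 11], [0, 0, 0, 0], [11, 11, 0, 10]]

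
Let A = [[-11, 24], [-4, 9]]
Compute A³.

tr A = -2 and det A = -3, so the characteristic polynomial is λ² − (-2)λ + (-3) with roots -3 and 1.
Eigenvectors give P = [[3, 2], [1, 1]] with P⁻¹ = [[1, -2], [-1, 3]], and A = P·diag(-3, 1)·P⁻¹.
Then A³ = P·diag(-27, 1)·P⁻¹ = [[-81, 2], [-27, 1]] · [[1, -2], [-1, 3]] = [[-83, 168], [-28, 57]].

[[-83, 168], [-28, 57]]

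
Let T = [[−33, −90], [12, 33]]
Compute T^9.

[[−216513, −590490], [78732, 216513]]

tr T = 0 and det T = −9, so the characteristic polynomial is λ² − (0)λ + (−9) with roots −3 and 3.
Eigenvectors give P = [[3, 5], [−1, −2]] with P⁻¹ = [[2, 5], [−1, −3]], and T = P·diag(−3, 3)·P⁻¹.
Then T^9 = P·diag(−19683, 19683)·P⁻¹ = [[−59049, 98415], [19683, −39366]] · [[2, 5], [−1, −3]] = [[−216513, −590490], [78732, 216513]].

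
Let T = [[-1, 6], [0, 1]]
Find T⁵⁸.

T² = I (check: tr T = 0 and det T = -1), so T⁵⁸ = I since 58 is even.

[[1, 0], [0, 1]]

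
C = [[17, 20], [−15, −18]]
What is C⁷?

[[7073, 9260], [−6945, −9132]]

tr C = −1 and det C = −6, so the characteristic polynomial is λ² − (−1)λ + (−6) with roots 2 and −3.
Eigenvectors give P = [[−4, 1], [3, −1]] with P⁻¹ = [[−1, −1], [−3, −4]], and C = P·diag(2, −3)·P⁻¹.
Then C⁷ = P·diag(128, −2187)·P⁻¹ = [[−512, −2187], [384, 2187]] · [[−1, −1], [−3, −4]] = [[7073, 9260], [−6945, −9132]].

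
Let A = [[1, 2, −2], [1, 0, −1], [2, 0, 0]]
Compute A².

[[−1, 2, −4], [−1, 2, −2], [2, 4, −4]]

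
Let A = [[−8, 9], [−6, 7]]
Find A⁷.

tr A = −1 and det A = −2, so the characteristic polynomial is λ² − (−1)λ + (−2) with roots −2 and 1.
Eigenvectors give P = [[−3, 1], [−2, 1]] with P⁻¹ = [[−1, 1], [−2, 3]], and A = P·diag(−2, 1)·P⁻¹.
Then A⁷ = P·diag(−128, 1)·P⁻¹ = [[384, 1], [256, 1]] · [[−1, 1], [−2, 3]] = [[−386, 387], [−258, 259]].

[[−386, 387], [−258, 259]]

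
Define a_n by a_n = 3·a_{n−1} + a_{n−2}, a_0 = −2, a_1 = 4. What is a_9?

With companion matrix Q = [[3, 1], [1, 0]], [a_n, a_{n−1}]ᵀ = Q·[a_{n−1}, a_{n−2}]ᵀ, so [a_9, a_8]ᵀ = Q^8·[a_1, a_0]ᵀ.
Q^8 = [[12970, 3927], [3927, 1189]], giving [a_9, a_8]ᵀ = [[44026], [13330]].

44026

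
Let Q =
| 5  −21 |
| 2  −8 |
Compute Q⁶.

tr Q = −3 and det Q = 2, so the characteristic polynomial is λ² − (−3)λ + (2) with roots −1 and −2.
Eigenvectors give P = [[7, 3], [2, 1]] with P⁻¹ = [[1, −3], [−2, 7]], and Q = P·diag(−1, −2)·P⁻¹.
Then Q⁶ = P·diag(1, 64)·P⁻¹ = [[7, 192], [2, 64]] · [[1, −3], [−2, 7]] = [[−377, 1323], [−126, 442]].

[[−377, 1323], [−126, 442]]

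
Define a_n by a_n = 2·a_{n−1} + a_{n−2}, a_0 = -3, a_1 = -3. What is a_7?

With companion matrix B = [[2, 1], [1, 0]], [a_n, a_{n−1}]ᵀ = B·[a_{n−1}, a_{n−2}]ᵀ, so [a_7, a_6]ᵀ = B⁶·[a_1, a_0]ᵀ.
B⁶ = [[169, 70], [70, 29]], giving [a_7, a_6]ᵀ = [[-717], [-297]].

-717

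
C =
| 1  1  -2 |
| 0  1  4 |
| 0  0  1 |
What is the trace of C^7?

C = I + N where N = [[0, 1, -2], [0, 0, 4], [0, 0, 0]] is strictly upper-triangular, so N^3 = 0.
(I + N)^7 = I + 7·N + 21·N^2 = [[1, 7, 70], [0, 1, 28], [0, 0, 1]].

3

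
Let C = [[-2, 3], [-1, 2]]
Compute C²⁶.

[[1, 0], [0, 1]]

C² = I (check: tr C = 0 and det C = -1), so C²⁶ = I since 26 is even.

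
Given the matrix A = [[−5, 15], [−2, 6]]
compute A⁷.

[[−5, 15], [−2, 6]]

A² = A (a projection; rank 1, trace 1), so A⁷ = A.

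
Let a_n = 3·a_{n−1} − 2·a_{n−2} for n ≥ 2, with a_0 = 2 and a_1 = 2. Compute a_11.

With companion matrix M = [[3, −2], [1, 0]], [a_n, a_{n−1}]ᵀ = M·[a_{n−1}, a_{n−2}]ᵀ, so [a_11, a_10]ᵀ = M^10·[a_1, a_0]ᵀ.
M^10 = [[2047, −2046], [1023, −1022]], giving [a_11, a_10]ᵀ = [[2], [2]].

2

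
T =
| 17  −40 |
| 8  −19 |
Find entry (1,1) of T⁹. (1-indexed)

78737

tr T = −2 and det T = −3, so the characteristic polynomial is λ² − (−2)λ + (−3) with roots −3 and 1.
Eigenvectors give P = [[−2, 5], [−1, 2]] with P⁻¹ = [[2, −5], [1, −2]], and T = P·diag(−3, 1)·P⁻¹.
Then T⁹ = P·diag(−19683, 1)·P⁻¹ = [[39366, 5], [19683, 2]] · [[2, −5], [1, −2]] = [[78737, −196840], [39368, −98419]].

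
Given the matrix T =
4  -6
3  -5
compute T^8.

[[-254, 510], [-255, 511]]

tr T = -1 and det T = -2, so the characteristic polynomial is λ² − (-1)λ + (-2) with roots -2 and 1.
Eigenvectors give P = [[1, -2], [1, -1]] with P⁻¹ = [[-1, 2], [-1, 1]], and T = P·diag(-2, 1)·P⁻¹.
Then T^8 = P·diag(256, 1)·P⁻¹ = [[256, -2], [256, -1]] · [[-1, 2], [-1, 1]] = [[-254, 510], [-255, 511]].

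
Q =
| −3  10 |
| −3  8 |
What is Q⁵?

[[−1023, 2110], [−633, 1298]]

tr Q = 5 and det Q = 6, so the characteristic polynomial is λ² − (5)λ + (6) with roots 2 and 3.
Eigenvectors give P = [[2, −5], [1, −3]] with P⁻¹ = [[3, −5], [1, −2]], and Q = P·diag(2, 3)·P⁻¹.
Then Q⁵ = P·diag(32, 243)·P⁻¹ = [[64, −1215], [32, −729]] · [[3, −5], [1, −2]] = [[−1023, 2110], [−633, 1298]].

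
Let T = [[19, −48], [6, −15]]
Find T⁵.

[[2179, −5808], [726, −1935]]

tr T = 4 and det T = 3, so the characteristic polynomial is λ² − (4)λ + (3) with roots 3 and 1.
Eigenvectors give P = [[3, −8], [1, −3]] with P⁻¹ = [[3, −8], [1, −3]], and T = P·diag(3, 1)·P⁻¹.
Then T⁵ = P·diag(243, 1)·P⁻¹ = [[729, −8], [243, −3]] · [[3, −8], [1, −3]] = [[2179, −5808], [726, −1935]].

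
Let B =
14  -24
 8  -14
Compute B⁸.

[[256, 0], [0, 256]]

tr B = 0 and det B = -4, so the characteristic polynomial is λ² − (0)λ + (-4) with roots 2 and -2.
Eigenvectors give P = [[2, -3], [1, -2]] with P⁻¹ = [[2, -3], [1, -2]], and B = P·diag(2, -2)·P⁻¹.
Then B⁸ = P·diag(256, 256)·P⁻¹ = [[512, -768], [256, -512]] · [[2, -3], [1, -2]] = [[256, 0], [0, 256]].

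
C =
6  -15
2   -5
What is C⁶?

C² = C (a projection; rank 1, trace 1), so C⁶ = C.

[[6, -15], [2, -5]]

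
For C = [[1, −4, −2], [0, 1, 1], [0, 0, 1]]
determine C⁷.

C = I + N where N = [[0, −4, −2], [0, 0, 1], [0, 0, 0]] is strictly upper-triangular, so N³ = 0.
(I + N)⁷ = I + 7·N + 21·N² = [[1, −28, −98], [0, 1, 7], [0, 0, 1]].

[[1, −28, −98], [0, 1, 7], [0, 0, 1]]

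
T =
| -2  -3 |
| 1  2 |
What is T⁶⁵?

T² = I (check: tr T = 0 and det T = -1), so T⁶⁵ = T since 65 is odd.

[[-2, -3], [1, 2]]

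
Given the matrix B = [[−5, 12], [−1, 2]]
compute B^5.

tr B = −3 and det B = 2, so the characteristic polynomial is λ² − (−3)λ + (2) with roots −1 and −2.
Eigenvectors give P = [[3, 4], [1, 1]] with P⁻¹ = [[−1, 4], [1, −3]], and B = P·diag(−1, −2)·P⁻¹.
Then B^5 = P·diag(−1, −32)·P⁻¹ = [[−3, −128], [−1, −32]] · [[−1, 4], [1, −3]] = [[−125, 372], [−31, 92]].

[[−125, 372], [−31, 92]]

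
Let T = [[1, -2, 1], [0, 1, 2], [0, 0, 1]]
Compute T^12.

[[1, -24, -252], [0, 1, 24], [0, 0, 1]]

T = I + N where N = [[0, -2, 1], [0, 0, 2], [0, 0, 0]] is strictly upper-triangular, so N^3 = 0.
(I + N)^12 = I + 12·N + 66·N^2 = [[1, -24, -252], [0, 1, 24], [0, 0, 1]].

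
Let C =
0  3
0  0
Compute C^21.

C is strictly triangular, hence nilpotent: C^2 = 0, so C^21 = 0.

[[0, 0], [0, 0]]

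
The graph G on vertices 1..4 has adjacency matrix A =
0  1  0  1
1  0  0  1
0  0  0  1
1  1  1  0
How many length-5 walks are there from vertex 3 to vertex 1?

The number of length-5 walks from vertex 3 to vertex 1 is entry (3,1) of A^5, where A is the adjacency matrix.
A^2 = [[2, 1, 1, 1], [1, 2, 1, 1], [1, 1, 1, 0], [1, 1, 0, 3]]
A^3 = [[2, 3, 1, 4], [3, 2, 1, 4], [1, 1, 0, 3], [4, 4, 3, 2]]
A^4 = [[7, 6, 4, 6], [6, 7, 4, 6], [4, 4, 3, 2], [6, 6, 2, 11]]
A^5 = [[12, 13, 6, 17], [13, 12, 6, 17], [6, 6, 2, 11], [17, 17, 11, 14]]

6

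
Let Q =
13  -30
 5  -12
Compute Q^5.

tr Q = 1 and det Q = -6, so the characteristic polynomial is λ² − (1)λ + (-6) with roots -2 and 3.
Eigenvectors give P = [[2, 3], [1, 1]] with P⁻¹ = [[-1, 3], [1, -2]], and Q = P·diag(-2, 3)·P⁻¹.
Then Q^5 = P·diag(-32, 243)·P⁻¹ = [[-64, 729], [-32, 243]] · [[-1, 3], [1, -2]] = [[793, -1650], [275, -582]].

[[793, -1650], [275, -582]]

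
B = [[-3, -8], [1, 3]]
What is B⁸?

[[1, 0], [0, 1]]

B² = I (check: tr B = 0 and det B = -1), so B⁸ = I since 8 is even.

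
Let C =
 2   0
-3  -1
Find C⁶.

[[64, 0], [-63, 1]]

tr C = 1 and det C = -2, so the characteristic polynomial is λ² − (1)λ + (-2) with roots -1 and 2.
Eigenvectors give P = [[0, 1], [-1, -1]] with P⁻¹ = [[-1, -1], [1, 0]], and C = P·diag(-1, 2)·P⁻¹.
Then C⁶ = P·diag(1, 64)·P⁻¹ = [[0, 64], [-1, -64]] · [[-1, -1], [1, 0]] = [[64, 0], [-63, 1]].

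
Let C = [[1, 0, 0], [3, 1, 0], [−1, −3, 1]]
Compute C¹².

[[1, 0, 0], [36, 1, 0], [−606, −36, 1]]

C = I + N where N = [[0, 0, 0], [3, 0, 0], [−1, −3, 0]] is strictly lower-triangular, so N³ = 0.
(I + N)¹² = I + 12·N + 66·N² = [[1, 0, 0], [36, 1, 0], [−606, −36, 1]].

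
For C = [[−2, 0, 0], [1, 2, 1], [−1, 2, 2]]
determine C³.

C² = [[4, 0, 0], [−1, 6, 4], [2, 8, 6]]
C³ = [[−8, 0, 0], [4, 20, 14], [−2, 28, 20]]

[[−8, 0, 0], [4, 20, 14], [−2, 28, 20]]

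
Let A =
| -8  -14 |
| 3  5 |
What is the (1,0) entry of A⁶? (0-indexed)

-189

tr A = -3 and det A = 2, so the characteristic polynomial is λ² − (-3)λ + (2) with roots -1 and -2.
Eigenvectors give P = [[-2, 7], [1, -3]] with P⁻¹ = [[3, 7], [1, 2]], and A = P·diag(-1, -2)·P⁻¹.
Then A⁶ = P·diag(1, 64)·P⁻¹ = [[-2, 448], [1, -192]] · [[3, 7], [1, 2]] = [[442, 882], [-189, -377]].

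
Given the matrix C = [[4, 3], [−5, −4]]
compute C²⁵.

[[4, 3], [−5, −4]]

C² = I (check: tr C = 0 and det C = −1), so C²⁵ = C since 25 is odd.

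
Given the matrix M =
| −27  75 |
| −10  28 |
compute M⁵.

tr M = 1 and det M = −6, so the characteristic polynomial is λ² − (1)λ + (−6) with roots −2 and 3.
Eigenvectors give P = [[3, 5], [1, 2]] with P⁻¹ = [[2, −5], [−1, 3]], and M = P·diag(−2, 3)·P⁻¹.
Then M⁵ = P·diag(−32, 243)·P⁻¹ = [[−96, 1215], [−32, 486]] · [[2, −5], [−1, 3]] = [[−1407, 4125], [−550, 1618]].

[[−1407, 4125], [−550, 1618]]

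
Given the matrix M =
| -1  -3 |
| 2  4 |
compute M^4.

tr M = 3 and det M = 2, so the characteristic polynomial is λ² − (3)λ + (2) with roots 1 and 2.
Eigenvectors give P = [[3, 1], [-2, -1]] with P⁻¹ = [[1, 1], [-2, -3]], and M = P·diag(1, 2)·P⁻¹.
Then M^4 = P·diag(1, 16)·P⁻¹ = [[3, 16], [-2, -16]] · [[1, 1], [-2, -3]] = [[-29, -45], [30, 46]].

[[-29, -45], [30, 46]]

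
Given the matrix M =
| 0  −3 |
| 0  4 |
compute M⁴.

[[0, −192], [0, 256]]

M² = [[0, −12], [0, 16]]
M³ = [[0, −48], [0, 64]]
M⁴ = [[0, −192], [0, 256]]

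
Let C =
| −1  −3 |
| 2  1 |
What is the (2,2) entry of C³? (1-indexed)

C² = [[−5, 0], [0, −5]]
C³ = [[5, 15], [−10, −5]]

−5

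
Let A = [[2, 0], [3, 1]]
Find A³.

A² = [[4, 0], [9, 1]]
A³ = [[8, 0], [21, 1]]

[[8, 0], [21, 1]]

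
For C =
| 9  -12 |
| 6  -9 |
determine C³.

tr C = 0 and det C = -9, so the characteristic polynomial is λ² − (0)λ + (-9) with roots 3 and -3.
Eigenvectors give P = [[2, 1], [1, 1]] with P⁻¹ = [[1, -1], [-1, 2]], and C = P·diag(3, -3)·P⁻¹.
Then C³ = P·diag(27, -27)·P⁻¹ = [[54, -27], [27, -27]] · [[1, -1], [-1, 2]] = [[81, -108], [54, -81]].

[[81, -108], [54, -81]]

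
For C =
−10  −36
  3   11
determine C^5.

[[−100, −396], [33, 131]]

tr C = 1 and det C = −2, so the characteristic polynomial is λ² − (1)λ + (−2) with roots 2 and −1.
Eigenvectors give P = [[−3, 4], [1, −1]] with P⁻¹ = [[1, 4], [1, 3]], and C = P·diag(2, −1)·P⁻¹.
Then C^5 = P·diag(32, −1)·P⁻¹ = [[−96, −4], [32, 1]] · [[1, 4], [1, 3]] = [[−100, −396], [33, 131]].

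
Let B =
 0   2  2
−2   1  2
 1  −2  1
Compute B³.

B² = [[−2, −2, 6], [0, −7, 0], [5, −2, −1]]
B³ = [[10, −18, −2], [14, −7, −14], [3, 10, 5]]

[[10, −18, −2], [14, −7, −14], [3, 10, 5]]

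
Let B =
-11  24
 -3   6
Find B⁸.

tr B = -5 and det B = 6, so the characteristic polynomial is λ² − (-5)λ + (6) with roots -3 and -2.
Eigenvectors give P = [[3, 8], [1, 3]] with P⁻¹ = [[3, -8], [-1, 3]], and B = P·diag(-3, -2)·P⁻¹.
Then B⁸ = P·diag(6561, 256)·P⁻¹ = [[19683, 2048], [6561, 768]] · [[3, -8], [-1, 3]] = [[57001, -151320], [18915, -50184]].

[[57001, -151320], [18915, -50184]]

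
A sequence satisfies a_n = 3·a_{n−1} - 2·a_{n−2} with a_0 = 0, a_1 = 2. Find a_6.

126

With companion matrix Q = [[3, -2], [1, 0]], [a_n, a_{n−1}]ᵀ = Q·[a_{n−1}, a_{n−2}]ᵀ, so [a_6, a_5]ᵀ = Q⁵·[a_1, a_0]ᵀ.
Q⁵ = [[63, -62], [31, -30]], giving [a_6, a_5]ᵀ = [[126], [62]].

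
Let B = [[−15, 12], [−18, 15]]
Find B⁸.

[[6561, 0], [0, 6561]]

tr B = 0 and det B = −9, so the characteristic polynomial is λ² − (0)λ + (−9) with roots 3 and −3.
Eigenvectors give P = [[−2, 1], [−3, 1]] with P⁻¹ = [[1, −1], [3, −2]], and B = P·diag(3, −3)·P⁻¹.
Then B⁸ = P·diag(6561, 6561)·P⁻¹ = [[−13122, 6561], [−19683, 6561]] · [[1, −1], [3, −2]] = [[6561, 0], [0, 6561]].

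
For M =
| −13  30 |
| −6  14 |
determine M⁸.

[[−1019, 2550], [−510, 1276]]

tr M = 1 and det M = −2, so the characteristic polynomial is λ² − (1)λ + (−2) with roots 2 and −1.
Eigenvectors give P = [[2, 5], [1, 2]] with P⁻¹ = [[−2, 5], [1, −2]], and M = P·diag(2, −1)·P⁻¹.
Then M⁸ = P·diag(256, 1)·P⁻¹ = [[512, 5], [256, 2]] · [[−2, 5], [1, −2]] = [[−1019, 2550], [−510, 1276]].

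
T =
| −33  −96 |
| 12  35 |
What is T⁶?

tr T = 2 and det T = −3, so the characteristic polynomial is λ² − (2)λ + (−3) with roots −1 and 3.
Eigenvectors give P = [[−3, −8], [1, 3]] with P⁻¹ = [[−3, −8], [1, 3]], and T = P·diag(−1, 3)·P⁻¹.
Then T⁶ = P·diag(1, 729)·P⁻¹ = [[−3, −5832], [1, 2187]] · [[−3, −8], [1, 3]] = [[−5823, −17472], [2184, 6553]].

[[−5823, −17472], [2184, 6553]]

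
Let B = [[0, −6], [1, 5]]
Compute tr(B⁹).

tr B = 5 and det B = 6, so the characteristic polynomial is λ² − (5)λ + (6) with roots 2 and 3.
Eigenvectors give P = [[3, −2], [−1, 1]] with P⁻¹ = [[1, 2], [1, 3]], and B = P·diag(2, 3)·P⁻¹.
Then B⁹ = P·diag(512, 19683)·P⁻¹ = [[1536, −39366], [−512, 19683]] · [[1, 2], [1, 3]] = [[−37830, −115026], [19171, 58025]].

20195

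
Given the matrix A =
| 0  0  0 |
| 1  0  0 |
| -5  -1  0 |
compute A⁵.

A is strictly triangular, hence nilpotent: A³ = 0, so A⁵ = 0.

[[0, 0, 0], [0, 0, 0], [0, 0, 0]]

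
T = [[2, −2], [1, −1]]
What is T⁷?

[[2, −2], [1, −1]]

T² = T (a projection; rank 1, trace 1), so T⁷ = T.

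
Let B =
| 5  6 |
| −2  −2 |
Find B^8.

[[1021, 1530], [−510, −764]]

tr B = 3 and det B = 2, so the characteristic polynomial is λ² − (3)λ + (2) with roots 2 and 1.
Eigenvectors give P = [[−2, −3], [1, 2]] with P⁻¹ = [[−2, −3], [1, 2]], and B = P·diag(2, 1)·P⁻¹.
Then B^8 = P·diag(256, 1)·P⁻¹ = [[−512, −3], [256, 2]] · [[−2, −3], [1, 2]] = [[1021, 1530], [−510, −764]].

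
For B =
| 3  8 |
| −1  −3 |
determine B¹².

B² = I (check: tr B = 0 and det B = −1), so B¹² = I since 12 is even.

[[1, 0], [0, 1]]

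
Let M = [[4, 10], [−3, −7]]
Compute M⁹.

[[2554, 5110], [−1533, −3067]]

tr M = −3 and det M = 2, so the characteristic polynomial is λ² − (−3)λ + (2) with roots −1 and −2.
Eigenvectors give P = [[−2, −5], [1, 3]] with P⁻¹ = [[−3, −5], [1, 2]], and M = P·diag(−1, −2)·P⁻¹.
Then M⁹ = P·diag(−1, −512)·P⁻¹ = [[2, 2560], [−1, −1536]] · [[−3, −5], [1, 2]] = [[2554, 5110], [−1533, −3067]].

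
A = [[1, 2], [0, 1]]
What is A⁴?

[[1, 8], [0, 1]]

A = I + N where N = [[0, 2], [0, 0]] is strictly upper-triangular, so N² = 0.
(I + N)⁴ = I + 4·N = [[1, 8], [0, 1]].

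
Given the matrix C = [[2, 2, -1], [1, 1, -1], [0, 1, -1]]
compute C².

[[6, 5, -3], [3, 2, -1], [1, 0, 0]]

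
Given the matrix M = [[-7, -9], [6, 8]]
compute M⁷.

tr M = 1 and det M = -2, so the characteristic polynomial is λ² − (1)λ + (-2) with roots 2 and -1.
Eigenvectors give P = [[-1, 3], [1, -2]] with P⁻¹ = [[2, 3], [1, 1]], and M = P·diag(2, -1)·P⁻¹.
Then M⁷ = P·diag(128, -1)·P⁻¹ = [[-128, -3], [128, 2]] · [[2, 3], [1, 1]] = [[-259, -387], [258, 386]].

[[-259, -387], [258, 386]]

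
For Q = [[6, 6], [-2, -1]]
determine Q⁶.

tr Q = 5 and det Q = 6, so the characteristic polynomial is λ² − (5)λ + (6) with roots 2 and 3.
Eigenvectors give P = [[3, 2], [-2, -1]] with P⁻¹ = [[-1, -2], [2, 3]], and Q = P·diag(2, 3)·P⁻¹.
Then Q⁶ = P·diag(64, 729)·P⁻¹ = [[192, 1458], [-128, -729]] · [[-1, -2], [2, 3]] = [[2724, 3990], [-1330, -1931]].

[[2724, 3990], [-1330, -1931]]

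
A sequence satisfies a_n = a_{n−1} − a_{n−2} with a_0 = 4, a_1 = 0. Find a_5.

With companion matrix T = [[1, −1], [1, 0]], [a_n, a_{n−1}]ᵀ = T·[a_{n−1}, a_{n−2}]ᵀ, so [a_5, a_4]ᵀ = T⁴·[a_1, a_0]ᵀ.
T⁴ = [[−1, 1], [−1, 0]], giving [a_5, a_4]ᵀ = [[4], [0]].

4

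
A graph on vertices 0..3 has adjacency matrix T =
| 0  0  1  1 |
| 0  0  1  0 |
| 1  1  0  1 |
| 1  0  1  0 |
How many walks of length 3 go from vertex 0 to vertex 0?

2

The number of length-3 walks from vertex 0 to vertex 0 is entry (0,0) of T³, where T is the adjacency matrix.
T² = [[2, 1, 1, 1], [1, 1, 0, 1], [1, 0, 3, 1], [1, 1, 1, 2]]
T³ = [[2, 1, 4, 3], [1, 0, 3, 1], [4, 3, 2, 4], [3, 1, 4, 2]]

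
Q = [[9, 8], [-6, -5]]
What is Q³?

tr Q = 4 and det Q = 3, so the characteristic polynomial is λ² − (4)λ + (3) with roots 3 and 1.
Eigenvectors give P = [[4, -1], [-3, 1]] with P⁻¹ = [[1, 1], [3, 4]], and Q = P·diag(3, 1)·P⁻¹.
Then Q³ = P·diag(27, 1)·P⁻¹ = [[108, -1], [-81, 1]] · [[1, 1], [3, 4]] = [[105, 104], [-78, -77]].

[[105, 104], [-78, -77]]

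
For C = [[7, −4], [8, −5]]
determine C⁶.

[[1457, −728], [1456, −727]]

tr C = 2 and det C = −3, so the characteristic polynomial is λ² − (2)λ + (−3) with roots −1 and 3.
Eigenvectors give P = [[−1, 1], [−2, 1]] with P⁻¹ = [[1, −1], [2, −1]], and C = P·diag(−1, 3)·P⁻¹.
Then C⁶ = P·diag(1, 729)·P⁻¹ = [[−1, 729], [−2, 729]] · [[1, −1], [2, −1]] = [[1457, −728], [1456, −727]].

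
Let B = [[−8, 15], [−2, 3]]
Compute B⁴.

[[406, −975], [130, −309]]

tr B = −5 and det B = 6, so the characteristic polynomial is λ² − (−5)λ + (6) with roots −3 and −2.
Eigenvectors give P = [[−3, −5], [−1, −2]] with P⁻¹ = [[−2, 5], [1, −3]], and B = P·diag(−3, −2)·P⁻¹.
Then B⁴ = P·diag(81, 16)·P⁻¹ = [[−243, −80], [−81, −32]] · [[−2, 5], [1, −3]] = [[406, −975], [130, −309]].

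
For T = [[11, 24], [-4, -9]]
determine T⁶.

tr T = 2 and det T = -3, so the characteristic polynomial is λ² − (2)λ + (-3) with roots 3 and -1.
Eigenvectors give P = [[-3, 2], [1, -1]] with P⁻¹ = [[-1, -2], [-1, -3]], and T = P·diag(3, -1)·P⁻¹.
Then T⁶ = P·diag(729, 1)·P⁻¹ = [[-2187, 2], [729, -1]] · [[-1, -2], [-1, -3]] = [[2185, 4368], [-728, -1455]].

[[2185, 4368], [-728, -1455]]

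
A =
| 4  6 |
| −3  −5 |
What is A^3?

tr A = −1 and det A = −2, so the characteristic polynomial is λ² − (−1)λ + (−2) with roots 1 and −2.
Eigenvectors give P = [[−2, −1], [1, 1]] with P⁻¹ = [[−1, −1], [1, 2]], and A = P·diag(1, −2)·P⁻¹.
Then A^3 = P·diag(1, −8)·P⁻¹ = [[−2, 8], [1, −8]] · [[−1, −1], [1, 2]] = [[10, 18], [−9, −17]].

[[10, 18], [−9, −17]]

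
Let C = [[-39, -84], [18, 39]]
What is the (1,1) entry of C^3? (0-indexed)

351

tr C = 0 and det C = -9, so the characteristic polynomial is λ² − (0)λ + (-9) with roots -3 and 3.
Eigenvectors give P = [[7, -2], [-3, 1]] with P⁻¹ = [[1, 2], [3, 7]], and C = P·diag(-3, 3)·P⁻¹.
Then C^3 = P·diag(-27, 27)·P⁻¹ = [[-189, -54], [81, 27]] · [[1, 2], [3, 7]] = [[-351, -756], [162, 351]].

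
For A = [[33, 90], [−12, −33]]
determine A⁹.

tr A = 0 and det A = −9, so the characteristic polynomial is λ² − (0)λ + (−9) with roots 3 and −3.
Eigenvectors give P = [[−3, −5], [1, 2]] with P⁻¹ = [[−2, −5], [1, 3]], and A = P·diag(3, −3)·P⁻¹.
Then A⁹ = P·diag(19683, −19683)·P⁻¹ = [[−59049, 98415], [19683, −39366]] · [[−2, −5], [1, 3]] = [[216513, 590490], [−78732, −216513]].

[[216513, 590490], [−78732, −216513]]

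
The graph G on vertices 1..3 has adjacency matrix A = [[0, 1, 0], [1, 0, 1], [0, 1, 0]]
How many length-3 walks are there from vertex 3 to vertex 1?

0

The number of length-3 walks from vertex 3 to vertex 1 is entry (3,1) of A³, where A is the adjacency matrix.
A² = [[1, 0, 1], [0, 2, 0], [1, 0, 1]]
A³ = [[0, 2, 0], [2, 0, 2], [0, 2, 0]]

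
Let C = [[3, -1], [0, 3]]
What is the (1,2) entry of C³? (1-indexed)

-27

C² = [[9, -6], [0, 9]]
C³ = [[27, -27], [0, 27]]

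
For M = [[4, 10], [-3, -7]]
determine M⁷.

[[634, 1270], [-381, -763]]

tr M = -3 and det M = 2, so the characteristic polynomial is λ² − (-3)λ + (2) with roots -1 and -2.
Eigenvectors give P = [[-2, -5], [1, 3]] with P⁻¹ = [[-3, -5], [1, 2]], and M = P·diag(-1, -2)·P⁻¹.
Then M⁷ = P·diag(-1, -128)·P⁻¹ = [[2, 640], [-1, -384]] · [[-3, -5], [1, 2]] = [[634, 1270], [-381, -763]].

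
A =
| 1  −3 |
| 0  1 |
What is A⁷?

[[1, −21], [0, 1]]

A = I + N where N = [[0, −3], [0, 0]] is strictly upper-triangular, so N² = 0.
(I + N)⁷ = I + 7·N = [[1, −21], [0, 1]].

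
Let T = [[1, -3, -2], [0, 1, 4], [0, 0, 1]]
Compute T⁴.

[[1, -12, -80], [0, 1, 16], [0, 0, 1]]

T = I + N where N = [[0, -3, -2], [0, 0, 4], [0, 0, 0]] is strictly upper-triangular, so N³ = 0.
(I + N)⁴ = I + 4·N + 6·N² = [[1, -12, -80], [0, 1, 16], [0, 0, 1]].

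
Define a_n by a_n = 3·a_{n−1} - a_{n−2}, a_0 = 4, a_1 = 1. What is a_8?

-521

With companion matrix Q = [[3, -1], [1, 0]], [a_n, a_{n−1}]ᵀ = Q·[a_{n−1}, a_{n−2}]ᵀ, so [a_8, a_7]ᵀ = Q^7·[a_1, a_0]ᵀ.
Q^7 = [[987, -377], [377, -144]], giving [a_8, a_7]ᵀ = [[-521], [-199]].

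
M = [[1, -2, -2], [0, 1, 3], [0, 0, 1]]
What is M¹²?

M = I + N where N = [[0, -2, -2], [0, 0, 3], [0, 0, 0]] is strictly upper-triangular, so N³ = 0.
(I + N)¹² = I + 12·N + 66·N² = [[1, -24, -420], [0, 1, 36], [0, 0, 1]].

[[1, -24, -420], [0, 1, 36], [0, 0, 1]]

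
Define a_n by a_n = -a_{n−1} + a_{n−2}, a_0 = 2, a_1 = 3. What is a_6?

With companion matrix C = [[-1, 1], [1, 0]], [a_n, a_{n−1}]ᵀ = C·[a_{n−1}, a_{n−2}]ᵀ, so [a_6, a_5]ᵀ = C⁵·[a_1, a_0]ᵀ.
C⁵ = [[-8, 5], [5, -3]], giving [a_6, a_5]ᵀ = [[-14], [9]].

-14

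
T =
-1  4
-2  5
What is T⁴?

tr T = 4 and det T = 3, so the characteristic polynomial is λ² − (4)λ + (3) with roots 3 and 1.
Eigenvectors give P = [[1, 2], [1, 1]] with P⁻¹ = [[-1, 2], [1, -1]], and T = P·diag(3, 1)·P⁻¹.
Then T⁴ = P·diag(81, 1)·P⁻¹ = [[81, 2], [81, 1]] · [[-1, 2], [1, -1]] = [[-79, 160], [-80, 161]].

[[-79, 160], [-80, 161]]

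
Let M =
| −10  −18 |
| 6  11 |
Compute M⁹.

[[−1540, −3078], [1026, 2051]]

tr M = 1 and det M = −2, so the characteristic polynomial is λ² − (1)λ + (−2) with roots 2 and −1.
Eigenvectors give P = [[−3, −2], [2, 1]] with P⁻¹ = [[1, 2], [−2, −3]], and M = P·diag(2, −1)·P⁻¹.
Then M⁹ = P·diag(512, −1)·P⁻¹ = [[−1536, 2], [1024, −1]] · [[1, 2], [−2, −3]] = [[−1540, −3078], [1026, 2051]].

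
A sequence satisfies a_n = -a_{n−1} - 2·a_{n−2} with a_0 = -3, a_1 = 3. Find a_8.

With companion matrix A = [[-1, -2], [1, 0]], [a_n, a_{n−1}]ᵀ = A·[a_{n−1}, a_{n−2}]ᵀ, so [a_8, a_7]ᵀ = A^7·[a_1, a_0]ᵀ.
A^7 = [[3, -14], [7, 10]], giving [a_8, a_7]ᵀ = [[51], [-9]].

51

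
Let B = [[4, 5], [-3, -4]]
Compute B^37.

B² = I (check: tr B = 0 and det B = -1), so B^37 = B since 37 is odd.

[[4, 5], [-3, -4]]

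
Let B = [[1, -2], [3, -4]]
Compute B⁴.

[[-29, 30], [-45, 46]]

B² = [[-5, 6], [-9, 10]]
B³ = [[13, -14], [21, -22]]
B⁴ = [[-29, 30], [-45, 46]]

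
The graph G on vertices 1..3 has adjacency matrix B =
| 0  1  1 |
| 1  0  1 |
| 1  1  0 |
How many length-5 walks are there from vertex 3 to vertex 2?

11

The number of length-5 walks from vertex 3 to vertex 2 is entry (3,2) of B⁵, where B is the adjacency matrix.
B² = [[2, 1, 1], [1, 2, 1], [1, 1, 2]]
B³ = [[2, 3, 3], [3, 2, 3], [3, 3, 2]]
B⁴ = [[6, 5, 5], [5, 6, 5], [5, 5, 6]]
B⁵ = [[10, 11, 11], [11, 10, 11], [11, 11, 10]]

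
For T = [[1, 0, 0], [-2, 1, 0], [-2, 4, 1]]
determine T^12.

T = I + N where N = [[0, 0, 0], [-2, 0, 0], [-2, 4, 0]] is strictly lower-triangular, so N^3 = 0.
(I + N)^12 = I + 12·N + 66·N^2 = [[1, 0, 0], [-24, 1, 0], [-552, 48, 1]].

[[1, 0, 0], [-24, 1, 0], [-552, 48, 1]]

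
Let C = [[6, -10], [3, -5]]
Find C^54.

C² = C (a projection; rank 1, trace 1), so C^54 = C.

[[6, -10], [3, -5]]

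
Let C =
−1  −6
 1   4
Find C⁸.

tr C = 3 and det C = 2, so the characteristic polynomial is λ² − (3)λ + (2) with roots 2 and 1.
Eigenvectors give P = [[−2, −3], [1, 1]] with P⁻¹ = [[1, 3], [−1, −2]], and C = P·diag(2, 1)·P⁻¹.
Then C⁸ = P·diag(256, 1)·P⁻¹ = [[−512, −3], [256, 1]] · [[1, 3], [−1, −2]] = [[−509, −1530], [255, 766]].

[[−509, −1530], [255, 766]]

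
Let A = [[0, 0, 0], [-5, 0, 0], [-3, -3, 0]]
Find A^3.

[[0, 0, 0], [0, 0, 0], [0, 0, 0]]

A is strictly triangular, hence nilpotent: A^3 = 0, so A^3 = 0.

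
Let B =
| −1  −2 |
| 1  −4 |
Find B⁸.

[[−6049, 12610], [−6305, 12866]]

tr B = −5 and det B = 6, so the characteristic polynomial is λ² − (−5)λ + (6) with roots −2 and −3.
Eigenvectors give P = [[−2, 1], [−1, 1]] with P⁻¹ = [[−1, 1], [−1, 2]], and B = P·diag(−2, −3)·P⁻¹.
Then B⁸ = P·diag(256, 6561)·P⁻¹ = [[−512, 6561], [−256, 6561]] · [[−1, 1], [−1, 2]] = [[−6049, 12610], [−6305, 12866]].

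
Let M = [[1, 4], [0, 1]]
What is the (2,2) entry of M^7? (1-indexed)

1

M = I + N where N = [[0, 4], [0, 0]] is strictly upper-triangular, so N^2 = 0.
(I + N)^7 = I + 7·N = [[1, 28], [0, 1]].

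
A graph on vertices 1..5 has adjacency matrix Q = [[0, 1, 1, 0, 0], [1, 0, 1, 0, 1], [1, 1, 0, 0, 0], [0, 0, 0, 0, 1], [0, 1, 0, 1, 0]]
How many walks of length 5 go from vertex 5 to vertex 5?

The number of length-5 walks from vertex 5 to vertex 5 is entry (5,5) of Q^5, where Q is the adjacency matrix.
Q^2 = [[2, 1, 1, 0, 1], [1, 3, 1, 1, 0], [1, 1, 2, 0, 1], [0, 1, 0, 1, 0], [1, 0, 1, 0, 2]]
Q^3 = [[2, 4, 3, 1, 1], [4, 2, 4, 0, 4], [3, 4, 2, 1, 1], [1, 0, 1, 0, 2], [1, 4, 1, 2, 0]]
Q^4 = [[7, 6, 6, 1, 5], [6, 12, 6, 4, 2], [6, 6, 7, 1, 5], [1, 4, 1, 2, 0], [5, 2, 5, 0, 6]]
Q^5 = [[12, 18, 13, 5, 7], [18, 14, 18, 2, 16], [13, 18, 12, 5, 7], [5, 2, 5, 0, 6], [7, 16, 7, 6, 2]]

2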